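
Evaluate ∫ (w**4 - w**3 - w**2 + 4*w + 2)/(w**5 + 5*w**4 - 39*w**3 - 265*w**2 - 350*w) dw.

-log(w)/175 + 2039*log(w - 7)/9072 + 7*log(w + 2)/81 + 7501*log(w + 5)/10800 + 707/(180*w + 900) + C

Factor the denominator: w*(w - 7)*(w + 2)*(w + 5)**2.
Partial-fraction decomposition: 7501/(10800*(w + 5)) - 707/(180*(w + 5)**2) + 7/(81*(w + 2)) + 2039/(9072*(w - 7)) - 1/(175*w).
Integrate each term; A/(w−a) gives A·log|w−a|; A/(w−a)² gives −A/(w−a).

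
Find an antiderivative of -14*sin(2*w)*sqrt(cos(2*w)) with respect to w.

Let u = cos(2*w), so du = (-2*sin(2*w)) dw.
Rewriting, the integral becomes 7·∫ √u du = 7·(2/3)u^(3/2).
Substituting back, u = cos(2*w).

14*cos(2*w)**(3/2)/3 + C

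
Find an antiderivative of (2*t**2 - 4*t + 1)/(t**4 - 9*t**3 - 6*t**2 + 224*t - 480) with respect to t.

Factor the denominator: (t - 6)*(t - 4)**2*(t + 5).
Partial-fraction decomposition: -71/(891*(t + 5)) - 335/(324*(t - 4)) - 17/(18*(t - 4)**2) + 49/(44*(t - 6)).
Integrate each term; A/(t−a) gives A·log|t−a|; A/(t−a)² gives −A/(t−a).

49*log(t - 6)/44 - 335*log(t - 4)/324 - 71*log(t + 5)/891 + 17/(18*t - 72) + C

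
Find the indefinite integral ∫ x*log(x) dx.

x**2*log(x)/2 - x**2/4 + C

Use integration by parts with u = log(x), dv = x dx.
Then du = 1/x dx and v = x**2/2.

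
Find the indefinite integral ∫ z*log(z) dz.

Use integration by parts with u = log(z), dv = z dz.
Then du = 1/z dz and v = z**2/2.

z**2*log(z)/2 - z**2/4 + C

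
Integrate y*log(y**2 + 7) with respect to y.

Let u = y**2 + 7, so du = (2*y) dy.
The integral becomes (1/2)·∫ log(u) du; integrate by parts with u′=log(u), dv′=du.

y**2*log(y**2 + 7)/2 - y**2/2 + 7*log(y**2 + 7)/2 + C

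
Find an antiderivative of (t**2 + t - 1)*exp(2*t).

(t**2 - 1)*exp(2*t)/2 + C

Use integration by parts with u = t**2 + t - 1, dv = exp(2*t) dt, so v = exp(2*t)/2.
Apply parts 2 times (tabular method): alternate signs, differentiate u down to 0, integrate dv up.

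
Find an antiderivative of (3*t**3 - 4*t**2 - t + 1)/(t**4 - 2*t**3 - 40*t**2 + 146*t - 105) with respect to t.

271*log(t - 5)/96 - 43*log(t - 3)/40 - log(t - 1)/64 + 1217*log(t + 7)/960 + C

Factor the denominator: (t - 5)*(t - 3)*(t - 1)*(t + 7).
Partial-fraction decomposition: 1217/(960*(t + 7)) - 1/(64*(t - 1)) - 43/(40*(t - 3)) + 271/(96*(t - 5)).
Integrate each term: A/(t−a) contributes A·log|t−a|.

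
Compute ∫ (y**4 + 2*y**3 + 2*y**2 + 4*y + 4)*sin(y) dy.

Use integration by parts with u = y**4 + 2*y**3 + 2*y**2 + 4*y + 4, dv = sin(y) dy, so v = -cos(y).
Apply parts 4 times (tabular method): alternate signs, differentiate u down to 0, integrate dv up.

-y**4*cos(y) + 4*y**3*sin(y) - 2*y**3*cos(y) + 6*y**2*sin(y) + 10*y**2*cos(y) - 20*y*sin(y) + 8*y*cos(y) - 8*sin(y) - 24*cos(y) + C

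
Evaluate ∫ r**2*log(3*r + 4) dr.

r**3*log(3*r + 4)/3 - r**3/9 + 2*r**2/9 - 16*r/27 + 64*log(3*r + 4)/81 + C

Use integration by parts with u = log(3*r + 4), dv = r**2 dr.
Then du = 3/(3*r + 4) dr and v = r**3/3.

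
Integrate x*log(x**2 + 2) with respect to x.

Let u = x**2 + 2, so du = (2*x) dx.
The integral becomes (1/2)·∫ log(u) du; integrate by parts with u′=log(u), dv′=du.

x**2*log(x**2 + 2)/2 - x**2/2 + log(x**2 + 2) + C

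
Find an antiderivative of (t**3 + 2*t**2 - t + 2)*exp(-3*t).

Use integration by parts with u = t**3 + 2*t**2 - t + 2, dv = exp(-3*t) dt, so v = -exp(-3*t)/3.
Apply parts 3 times (tabular method): alternate signs, differentiate u down to 0, integrate dv up.

(-3*t**3 - 9*t**2 - 3*t - 7)*exp(-3*t)/9 + C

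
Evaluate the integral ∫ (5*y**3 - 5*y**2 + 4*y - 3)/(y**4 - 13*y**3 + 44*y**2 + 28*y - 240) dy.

921*log(y - 6)/16 - 517*log(y - 5)/7 + 253*log(y - 4)/12 + 71*log(y + 2)/336 + C

Factor the denominator: (y - 6)*(y - 5)*(y - 4)*(y + 2).
Partial-fraction decomposition: 71/(336*(y + 2)) + 253/(12*(y - 4)) - 517/(7*(y - 5)) + 921/(16*(y - 6)).
Integrate each term: A/(y−a) contributes A·log|y−a|.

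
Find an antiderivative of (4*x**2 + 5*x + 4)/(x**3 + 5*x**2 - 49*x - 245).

235*log(x - 7)/168 - 79*log(x + 5)/24 + 165*log(x + 7)/28 + C

Factor the denominator: (x - 7)*(x + 5)*(x + 7).
Partial-fraction decomposition: 165/(28*(x + 7)) - 79/(24*(x + 5)) + 235/(168*(x - 7)).
Integrate each term: A/(x−a) contributes A·log|x−a|.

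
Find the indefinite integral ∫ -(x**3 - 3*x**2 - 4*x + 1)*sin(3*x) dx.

x**3*cos(3*x)/3 - x**2*sin(3*x)/3 - x**2*cos(3*x) + 2*x*sin(3*x)/3 - 14*x*cos(3*x)/9 + 14*sin(3*x)/27 + 5*cos(3*x)/9 + C

Use integration by parts with u = x**3 - 3*x**2 - 4*x + 1, dv = -sin(3*x) dx, so v = cos(3*x)/3.
Apply parts 3 times (tabular method): alternate signs, differentiate u down to 0, integrate dv up.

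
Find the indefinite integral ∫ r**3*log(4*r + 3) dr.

r**4*log(4*r + 3)/4 - r**4/16 + r**3/16 - 9*r**2/128 + 27*r/256 - 81*log(4*r + 3)/1024 + C

Use integration by parts with u = log(4*r + 3), dv = r**3 dr.
Then du = 4/(4*r + 3) dr and v = r**4/4.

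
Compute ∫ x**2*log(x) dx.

x**3*log(x)/3 - x**3/9 + C

Use integration by parts with u = log(x), dv = x**2 dx.
Then du = 1/x dx and v = x**3/3.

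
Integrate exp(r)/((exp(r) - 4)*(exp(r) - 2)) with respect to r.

log(exp(r) - 4)/2 - log(exp(r) - 2)/2 + C

Let u = e^r, du = e^r dr.
The integral becomes ∫ du/((u-2)(u-4)); decompose into partial fractions.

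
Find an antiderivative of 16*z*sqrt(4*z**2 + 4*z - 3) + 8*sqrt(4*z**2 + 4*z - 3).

Let u = 4*z**2 + 4*z - 3, so du = (8*z + 4) dz.
Rewriting, the integral becomes 2·∫ √u du = 2·(2/3)u^(3/2).
Substituting back, u = 4*z**2 + 4*z - 3.

4*(4*z**2 + 4*z - 3)**(3/2)/3 + C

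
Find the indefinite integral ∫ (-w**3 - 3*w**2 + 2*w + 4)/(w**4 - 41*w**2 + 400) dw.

Factor the denominator: (w - 5)*(w - 4)*(w + 4)*(w + 5).
Partial-fraction decomposition: -22/(45*(w + 5)) + 1/(6*(w + 4)) + 25/(18*(w - 4)) - 31/(15*(w - 5)).
Integrate each term: A/(w−a) contributes A·log|w−a|.

-31*log(w - 5)/15 + 25*log(w - 4)/18 + log(w + 4)/6 - 22*log(w + 5)/45 + C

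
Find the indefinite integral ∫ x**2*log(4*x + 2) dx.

x**3*log(4*x + 2)/3 - x**3/9 + x**2/12 - x/12 + log(2*x + 1)/24 + C

Use integration by parts with u = log(4*x + 2), dv = x**2 dx.
Then du = 4/(4*x + 2) dx and v = x**3/3.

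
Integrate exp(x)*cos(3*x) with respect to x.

3*exp(x)*sin(3*x)/10 + exp(x)*cos(3*x)/10 + C

Let I denote the integral. Integrate by parts with u = cos(3*x), dv = exp(x) dx, so v = exp(x): I = exp(x)*cos(3*x) + 3·∫ exp(x)*sin(3*x) dx.
Apply parts again with u = sin(3*x), dv = exp(x) dx: ∫ exp(x)*sin(3*x) dx = exp(x)*sin(3*x) − 3·I. Substituting back brings back I: I = 3*exp(x)*sin(3*x) + exp(x)*cos(3*x) − 9·I.
Solving for I: (1 + 9)·I equals the remaining terms, so I = (1/10)·(3*exp(x)*sin(3*x) + exp(x)*cos(3*x)).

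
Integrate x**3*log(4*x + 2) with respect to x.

x**4*log(4*x + 2)/4 - x**4/16 + x**3/24 - x**2/32 + x/32 - log(2*x + 1)/64 + C

Use integration by parts with u = log(4*x + 2), dv = x**3 dx.
Then du = 4/(4*x + 2) dx and v = x**4/4.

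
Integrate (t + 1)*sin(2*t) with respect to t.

Use integration by parts with u = t + 1, dv = sin(2*t) dt, so v = -cos(2*t)/2.
Apply parts 1 times (tabular method): alternate signs, differentiate u down to 0, integrate dv up.

-t*cos(2*t)/2 + sin(2*t)/4 - cos(2*t)/2 + C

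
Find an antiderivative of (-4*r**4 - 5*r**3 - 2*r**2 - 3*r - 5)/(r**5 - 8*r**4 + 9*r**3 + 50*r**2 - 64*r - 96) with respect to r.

18623*log(r - 4)/900 - 491*log(r - 3)/20 + 3*log(r + 1)/100 - 31*log(r + 2)/180 + 1393/(30*r - 120) + C

Factor the denominator: (r - 4)**2*(r - 3)*(r + 1)*(r + 2).
Partial-fraction decomposition: -31/(180*(r + 2)) + 3/(100*(r + 1)) - 491/(20*(r - 3)) + 18623/(900*(r - 4)) - 1393/(30*(r - 4)**2).
Integrate each term; A/(r−a) gives A·log|r−a|; A/(r−a)² gives −A/(r−a).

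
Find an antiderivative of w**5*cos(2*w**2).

Let u = w², du = 2w dw; rewrite as (1/2)∫ u^2·cos(2u) du.
Now integrate by parts 2 times.

w**4*sin(2*w**2)/4 + w**2*cos(2*w**2)/4 - sin(2*w**2)/8 + C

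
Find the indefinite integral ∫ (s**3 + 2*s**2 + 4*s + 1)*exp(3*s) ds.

(9*s**3 + 9*s**2 + 30*s - 1)*exp(3*s)/27 + C

Use integration by parts with u = s**3 + 2*s**2 + 4*s + 1, dv = exp(3*s) ds, so v = exp(3*s)/3.
Apply parts 3 times (tabular method): alternate signs, differentiate u down to 0, integrate dv up.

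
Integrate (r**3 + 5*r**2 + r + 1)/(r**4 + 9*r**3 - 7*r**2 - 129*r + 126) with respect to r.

Factor the denominator: (r - 3)*(r - 1)*(r + 6)*(r + 7).
Partial-fraction decomposition: 13/(10*(r + 7)) - 41/(63*(r + 6)) - 1/(14*(r - 1)) + 19/(45*(r - 3)).
Integrate each term: A/(r−a) contributes A·log|r−a|.

19*log(r - 3)/45 - log(r - 1)/14 - 41*log(r + 6)/63 + 13*log(r + 7)/10 + C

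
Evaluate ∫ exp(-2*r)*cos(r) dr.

Let I denote the integral. Integrate by parts with u = cos(r), dv = exp(-2*r) dr, so v = -exp(-2*r)/2: I = -exp(-2*r)*cos(r)/2 − (1/2)·∫ exp(-2*r)*sin(r) dr.
Apply parts again with u = sin(r), dv = exp(-2*r) dr: ∫ exp(-2*r)*sin(r) dr = -exp(-2*r)*sin(r)/2 + (1/2)·I. Substituting back brings back I: I = exp(-2*r)*sin(r)/4 - exp(-2*r)*cos(r)/2 − (1/4)·I.
Solving for I: (1 + 1/4)·I equals the remaining terms, so I = (4/5)·(exp(-2*r)*sin(r)/4 - exp(-2*r)*cos(r)/2).

exp(-2*r)*sin(r)/5 - 2*exp(-2*r)*cos(r)/5 + C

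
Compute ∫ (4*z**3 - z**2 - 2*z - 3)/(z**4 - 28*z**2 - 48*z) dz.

Factor the denominator: z*(z - 6)*(z + 2)*(z + 4).
Partial-fraction decomposition: 267/(80*(z + 4)) - 35/(32*(z + 2)) + 271/(160*(z - 6)) + 1/(16*z).
Integrate each term: A/(z−a) contributes A·log|z−a|.

log(z)/16 + 271*log(z - 6)/160 - 35*log(z + 2)/32 + 267*log(z + 4)/80 + C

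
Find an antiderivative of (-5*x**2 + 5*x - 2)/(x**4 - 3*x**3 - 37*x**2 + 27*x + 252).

-53*log(x - 7)/110 + 4*log(x - 3)/21 - 31*log(x + 3)/30 + 102*log(x + 4)/77 + C

Factor the denominator: (x - 7)*(x - 3)*(x + 3)*(x + 4).
Partial-fraction decomposition: 102/(77*(x + 4)) - 31/(30*(x + 3)) + 4/(21*(x - 3)) - 53/(110*(x - 7)).
Integrate each term: A/(x−a) contributes A·log|x−a|.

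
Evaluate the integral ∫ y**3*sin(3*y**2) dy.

-y**2*cos(3*y**2)/6 + sin(3*y**2)/18 + C

Let u = y², du = 2y dy; rewrite as (1/2)∫ u^1·sin(3u) du.
Now integrate by parts 1 time.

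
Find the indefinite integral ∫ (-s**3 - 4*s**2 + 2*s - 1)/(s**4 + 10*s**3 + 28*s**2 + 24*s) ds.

-log(s)/24 - 11*log(s + 2)/32 - 59*log(s + 6)/96 - 13/(8*s + 16) + C

Factor the denominator: s*(s + 2)**2*(s + 6).
Partial-fraction decomposition: -59/(96*(s + 6)) - 11/(32*(s + 2)) + 13/(8*(s + 2)**2) - 1/(24*s).
Integrate each term; A/(s−a) gives A·log|s−a|; A/(s−a)² gives −A/(s−a).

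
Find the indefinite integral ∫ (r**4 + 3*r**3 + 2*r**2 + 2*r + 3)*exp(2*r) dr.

Use integration by parts with u = r**4 + 3*r**3 + 2*r**2 + 2*r + 3, dv = exp(2*r) dr, so v = exp(2*r)/2.
Apply parts 4 times (tabular method): alternate signs, differentiate u down to 0, integrate dv up.

(4*r**4 + 4*r**3 + 2*r**2 + 6*r + 9)*exp(2*r)/8 + C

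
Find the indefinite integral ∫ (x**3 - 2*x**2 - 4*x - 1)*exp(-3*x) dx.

(-9*x**3 + 9*x**2 + 42*x + 23)*exp(-3*x)/27 + C

Use integration by parts with u = x**3 - 2*x**2 - 4*x - 1, dv = exp(-3*x) dx, so v = -exp(-3*x)/3.
Apply parts 3 times (tabular method): alternate signs, differentiate u down to 0, integrate dv up.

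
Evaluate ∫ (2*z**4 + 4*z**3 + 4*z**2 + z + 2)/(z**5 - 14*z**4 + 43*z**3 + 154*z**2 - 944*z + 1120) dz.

Factor the denominator: (z - 7)*(z - 5)*(z - 4)*(z - 2)*(z + 4).
Partial-fraction decomposition: 53/(792*(z + 4)) - 7/(15*(z - 2)) + 419/(24*(z - 4)) - 619/(18*(z - 5)) + 6379/(330*(z - 7)).
Integrate each term: A/(z−a) contributes A·log|z−a|.

6379*log(z - 7)/330 - 619*log(z - 5)/18 + 419*log(z - 4)/24 - 7*log(z - 2)/15 + 53*log(z + 4)/792 + C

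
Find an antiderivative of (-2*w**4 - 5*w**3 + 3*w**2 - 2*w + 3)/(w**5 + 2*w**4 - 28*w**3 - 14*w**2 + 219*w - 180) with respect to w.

Factor the denominator: (w - 3)**2*(w - 1)*(w + 4)*(w + 5).
Partial-fraction decomposition: -179/(128*(w + 5)) + 19/(35*(w + 4)) - 1/(40*(w - 1)) - 1003/(896*(w - 3)) - 39/(16*(w - 3)**2).
Integrate each term; A/(w−a) gives A·log|w−a|; A/(w−a)² gives −A/(w−a).

-1003*log(w - 3)/896 - log(w - 1)/40 + 19*log(w + 4)/35 - 179*log(w + 5)/128 + 39/(16*w - 48) + C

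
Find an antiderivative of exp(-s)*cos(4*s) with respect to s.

Let I denote the integral. Integrate by parts with u = cos(4*s), dv = exp(-s) ds, so v = -exp(-s): I = -exp(-s)*cos(4*s) − 4·∫ exp(-s)*sin(4*s) ds.
Apply parts again with u = sin(4*s), dv = exp(-s) ds: ∫ exp(-s)*sin(4*s) ds = -exp(-s)*sin(4*s) + 4·I. Substituting back brings back I: I = 4*exp(-s)*sin(4*s) - exp(-s)*cos(4*s) − 16·I.
Solving for I: (1 + 16)·I equals the remaining terms, so I = (1/17)·(4*exp(-s)*sin(4*s) - exp(-s)*cos(4*s)).

4*exp(-s)*sin(4*s)/17 - exp(-s)*cos(4*s)/17 + C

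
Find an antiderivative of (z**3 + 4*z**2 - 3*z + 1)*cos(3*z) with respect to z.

Use integration by parts with u = z**3 + 4*z**2 - 3*z + 1, dv = cos(3*z) dz, so v = sin(3*z)/3.
Apply parts 3 times (tabular method): alternate signs, differentiate u down to 0, integrate dv up.

z**3*sin(3*z)/3 + 4*z**2*sin(3*z)/3 + z**2*cos(3*z)/3 - 11*z*sin(3*z)/9 + 8*z*cos(3*z)/9 + sin(3*z)/27 - 11*cos(3*z)/27 + C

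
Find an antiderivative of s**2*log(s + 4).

Use integration by parts with u = log(s + 4), dv = s**2 ds.
Then du = 1/(s + 4) ds and v = s**3/3.

s**3*log(s + 4)/3 - s**3/9 + 2*s**2/3 - 16*s/3 + 64*log(s + 4)/3 + C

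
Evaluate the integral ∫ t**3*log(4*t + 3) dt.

t**4*log(4*t + 3)/4 - t**4/16 + t**3/16 - 9*t**2/128 + 27*t/256 - 81*log(4*t + 3)/1024 + C

Use integration by parts with u = log(4*t + 3), dv = t**3 dt.
Then du = 4/(4*t + 3) dt and v = t**4/4.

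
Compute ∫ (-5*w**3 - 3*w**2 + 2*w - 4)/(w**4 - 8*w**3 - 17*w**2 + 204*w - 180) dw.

Factor the denominator: (w - 6)**2*(w - 1)*(w + 5).
Partial-fraction decomposition: -268/(363*(w + 5)) - 1/(15*(w - 1)) - 2538/(605*(w - 6)) - 236/(11*(w - 6)**2).
Integrate each term; A/(w−a) gives A·log|w−a|; A/(w−a)² gives −A/(w−a).

-2538*log(w - 6)/605 - log(w - 1)/15 - 268*log(w + 5)/363 + 236/(11*w - 66) + C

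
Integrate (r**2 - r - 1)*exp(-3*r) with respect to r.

Use integration by parts with u = r**2 - r - 1, dv = exp(-3*r) dr, so v = -exp(-3*r)/3.
Apply parts 2 times (tabular method): alternate signs, differentiate u down to 0, integrate dv up.

(-9*r**2 + 3*r + 10)*exp(-3*r)/27 + C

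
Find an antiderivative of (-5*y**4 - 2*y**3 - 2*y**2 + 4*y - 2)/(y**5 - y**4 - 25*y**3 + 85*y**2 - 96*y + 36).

-467*log(y - 3)/36 + 49*log(y - 2)/4 - 71*log(y - 1)/28 - 439*log(y + 6)/252 + 1/(2*y - 2) + C

Factor the denominator: (y - 3)*(y - 2)*(y - 1)**2*(y + 6).
Partial-fraction decomposition: -439/(252*(y + 6)) - 71/(28*(y - 1)) - 1/(2*(y - 1)**2) + 49/(4*(y - 2)) - 467/(36*(y - 3)).
Integrate each term; A/(y−a) gives A·log|y−a|; A/(y−a)² gives −A/(y−a).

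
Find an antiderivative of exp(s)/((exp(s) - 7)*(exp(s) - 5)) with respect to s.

log(exp(s) - 7)/2 - log(exp(s) - 5)/2 + C

Let u = e^s, du = e^s ds.
The integral becomes ∫ du/((u-5)(u-7)); decompose into partial fractions.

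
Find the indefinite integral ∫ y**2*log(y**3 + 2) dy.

Let u = y**3 + 2, so du = (3*y**2) dy.
The integral becomes (1/3)·∫ log(u) du; integrate by parts with u′=log(u), dv′=du.

y**3*log(y**3 + 2)/3 - y**3/3 + 2*log(y**3 + 2)/3 + C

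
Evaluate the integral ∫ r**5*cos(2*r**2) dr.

Let u = r², du = 2r dr; rewrite as (1/2)∫ u^2·cos(2u) du.
Now integrate by parts 2 times.

r**4*sin(2*r**2)/4 + r**2*cos(2*r**2)/4 - sin(2*r**2)/8 + C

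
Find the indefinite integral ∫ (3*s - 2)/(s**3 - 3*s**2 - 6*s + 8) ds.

Factor the denominator: (s - 4)*(s - 1)*(s + 2).
Partial-fraction decomposition: -4/(9*(s + 2)) - 1/(9*(s - 1)) + 5/(9*(s - 4)).
Integrate each term: A/(s−a) contributes A·log|s−a|.

5*log(s - 4)/9 - log(s - 1)/9 - 4*log(s + 2)/9 + C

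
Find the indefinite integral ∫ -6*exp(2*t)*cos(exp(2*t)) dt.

Let u = exp(2*t), so du = (2*exp(2*t)) dt.
Rewriting, the integral becomes -3·∫ cos(u) du = -3·sin(u).
Substituting back, u = exp(2*t).

-3*sin(exp(2*t)) + C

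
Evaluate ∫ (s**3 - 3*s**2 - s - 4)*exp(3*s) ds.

Use integration by parts with u = s**3 - 3*s**2 - s - 4, dv = exp(3*s) ds, so v = exp(3*s)/3.
Apply parts 3 times (tabular method): alternate signs, differentiate u down to 0, integrate dv up.

(9*s**3 - 36*s**2 + 15*s - 41)*exp(3*s)/27 + C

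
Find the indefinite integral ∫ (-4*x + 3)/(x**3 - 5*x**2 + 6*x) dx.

Factor the denominator: x*(x - 3)*(x - 2).
Partial-fraction decomposition: 5/(2*(x - 2)) - 3/(x - 3) + 1/(2*x).
Integrate each term: A/(x−a) contributes A·log|x−a|.

log(x)/2 - 3*log(x - 3) + 5*log(x - 2)/2 + C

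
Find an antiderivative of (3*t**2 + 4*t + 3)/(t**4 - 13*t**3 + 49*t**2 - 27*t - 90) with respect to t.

Factor the denominator: (t - 6)*(t - 5)*(t - 3)*(t + 1).
Partial-fraction decomposition: -1/(84*(t + 1)) + 7/(4*(t - 3)) - 49/(6*(t - 5)) + 45/(7*(t - 6)).
Integrate each term: A/(t−a) contributes A·log|t−a|.

45*log(t - 6)/7 - 49*log(t - 5)/6 + 7*log(t - 3)/4 - log(t + 1)/84 + C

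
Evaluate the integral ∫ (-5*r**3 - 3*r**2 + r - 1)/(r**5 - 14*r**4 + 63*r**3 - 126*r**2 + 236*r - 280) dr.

Factor the denominator: (r - 7)*(r - 5)*(r - 2)*(r**2 + 4).
Partial-fraction decomposition: -(31*r - 154)/(424*(r**2 + 4)) - 17/(40*(r - 2)) + 4/(r - 5) - 928/(265*(r - 7)).
Integrate each term; A/(r−a) gives A·log|r−a|; the (Br+D)/(r²+p²) term gives a log and an atan.

-928*log(r - 7)/265 + 4*log(r - 5) - 17*log(r - 2)/40 - 31*log(r**2 + 4)/848 + 77*atan(r/2)/424 + C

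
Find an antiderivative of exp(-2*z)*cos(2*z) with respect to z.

exp(-2*z)*sin(2*z)/4 - exp(-2*z)*cos(2*z)/4 + C

Let I denote the integral. Integrate by parts with u = cos(2*z), dv = exp(-2*z) dz, so v = -exp(-2*z)/2: I = -exp(-2*z)*cos(2*z)/2 − ∫ exp(-2*z)*sin(2*z) dz.
Apply parts again with u = sin(2*z), dv = exp(-2*z) dz: ∫ exp(-2*z)*sin(2*z) dz = -exp(-2*z)*sin(2*z)/2 + I. Substituting back brings back I: I = exp(-2*z)*sin(2*z)/2 - exp(-2*z)*cos(2*z)/2 − I.
Solving for I: (1 + 1)·I equals the remaining terms, so I = (1/2)·(exp(-2*z)*sin(2*z)/2 - exp(-2*z)*cos(2*z)/2).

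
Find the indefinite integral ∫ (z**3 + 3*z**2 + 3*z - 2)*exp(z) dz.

(z**3 + 3*z - 5)*exp(z) + C

Use integration by parts with u = z**3 + 3*z**2 + 3*z - 2, dv = exp(z) dz, so v = exp(z).
Apply parts 3 times (tabular method): alternate signs, differentiate u down to 0, integrate dv up.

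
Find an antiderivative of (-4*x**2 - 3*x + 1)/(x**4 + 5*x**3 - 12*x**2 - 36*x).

-log(x)/36 - 44*log(x - 3)/135 - 9*log(x + 2)/40 + 125*log(x + 6)/216 + C

Factor the denominator: x*(x - 3)*(x + 2)*(x + 6).
Partial-fraction decomposition: 125/(216*(x + 6)) - 9/(40*(x + 2)) - 44/(135*(x - 3)) - 1/(36*x).
Integrate each term: A/(x−a) contributes A·log|x−a|.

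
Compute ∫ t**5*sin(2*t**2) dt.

Let u = t², du = 2t dt; rewrite as (1/2)∫ u^2·sin(2u) du.
Now integrate by parts 2 times.

-t**4*cos(2*t**2)/4 + t**2*sin(2*t**2)/4 + cos(2*t**2)/8 + C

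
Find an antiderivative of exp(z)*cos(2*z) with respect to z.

Let I denote the integral. Integrate by parts with u = cos(2*z), dv = exp(z) dz, so v = exp(z): I = exp(z)*cos(2*z) + 2·∫ exp(z)*sin(2*z) dz.
Apply parts again with u = sin(2*z), dv = exp(z) dz: ∫ exp(z)*sin(2*z) dz = exp(z)*sin(2*z) − 2·I. Substituting back brings back I: I = 2*exp(z)*sin(2*z) + exp(z)*cos(2*z) − 4·I.
Solving for I: (1 + 4)·I equals the remaining terms, so I = (1/5)·(2*exp(z)*sin(2*z) + exp(z)*cos(2*z)).

2*exp(z)*sin(2*z)/5 + exp(z)*cos(2*z)/5 + C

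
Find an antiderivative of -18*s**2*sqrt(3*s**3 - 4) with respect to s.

-4*(3*s**3 - 4)**(3/2)/3 + C

Let u = 3*s**3 - 4, so du = (9*s**2) ds.
Rewriting, the integral becomes -2·∫ √u du = -2·(2/3)u^(3/2).
Substituting back, u = 3*s**3 - 4.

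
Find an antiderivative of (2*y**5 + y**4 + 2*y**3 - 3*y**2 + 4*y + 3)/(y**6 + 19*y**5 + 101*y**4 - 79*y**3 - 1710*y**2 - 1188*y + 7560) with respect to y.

Factor the denominator: (y - 3)*(y - 2)*(y + 5)*(y + 6)**2*(y + 7).
Partial-fraction decomposition: 32071/(180*(y + 7)) - 212485/(1728*(y + 6)) + 4939/(24*(y + 6)**2) - 5967/(112*(y + 5)) - 95/(4032*(y - 2)) + 203/(2160*(y - 3)).
Integrate each term; A/(y−a) gives A·log|y−a|; A/(y−a)² gives −A/(y−a).

203*log(y - 3)/2160 - 95*log(y - 2)/4032 - 5967*log(y + 5)/112 - 212485*log(y + 6)/1728 + 32071*log(y + 7)/180 - 4939/(24*y + 144) + C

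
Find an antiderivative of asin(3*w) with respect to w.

w*asin(3*w) + sqrt(-9*w**2 + 1)/3 + C

Use integration by parts with u = arcsin(3*w), dv = dw.
Then du = 3/sqrt(-9*w**2 + 1) dw.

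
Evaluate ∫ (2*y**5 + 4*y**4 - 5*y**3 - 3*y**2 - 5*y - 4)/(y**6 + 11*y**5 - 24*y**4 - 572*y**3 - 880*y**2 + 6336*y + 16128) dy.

Factor the denominator: (y - 6)*(y - 4)*(y + 4)**2*(y + 6)*(y + 7).
Partial-fraction decomposition: 22411/(1287*(y + 7)) - 937/(48*(y + 6)) + 26441/(7200*(y + 4)) - 23/(15*(y + 4)**2) - 67/(352*(y - 4)) + 9757/(15600*(y - 6)).
Integrate each term; A/(y−a) gives A·log|y−a|; A/(y−a)² gives −A/(y−a).

9757*log(y - 6)/15600 - 67*log(y - 4)/352 + 26441*log(y + 4)/7200 - 937*log(y + 6)/48 + 22411*log(y + 7)/1287 + 23/(15*y + 60) + C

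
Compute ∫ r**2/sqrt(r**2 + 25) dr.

r*sqrt(r**2 + 25)/2 - 25*log(r + sqrt(r**2 + 25))/2 + C

Substitute r = 5·tan(θ), so dr = 5·sec(θ)^2 dθ and the radical becomes sqrt(r**2 + 25) = 5·sec(θ) by the Pythagorean identity.
Integrate the resulting trig expression in θ, then back-substitute tan(θ) = r/5, sec(θ) = sqrt(r**2 + 25)/5 (absorbing any constant into C).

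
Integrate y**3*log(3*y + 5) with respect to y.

Use integration by parts with u = log(3*y + 5), dv = y**3 dy.
Then du = 3/(3*y + 5) dy and v = y**4/4.

y**4*log(3*y + 5)/4 - y**4/16 + 5*y**3/36 - 25*y**2/72 + 125*y/108 - 625*log(3*y + 5)/324 + C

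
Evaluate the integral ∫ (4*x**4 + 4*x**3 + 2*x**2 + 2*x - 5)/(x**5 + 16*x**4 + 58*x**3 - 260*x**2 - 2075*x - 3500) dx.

611*log(x - 5)/2160 - 787*log(x + 4)/27 - 497*log(x + 5)/20 + 8311*log(x + 7)/144 - 407/(4*x + 20) + C

Factor the denominator: (x - 5)*(x + 4)*(x + 5)**2*(x + 7).
Partial-fraction decomposition: 8311/(144*(x + 7)) - 497/(20*(x + 5)) + 407/(4*(x + 5)**2) - 787/(27*(x + 4)) + 611/(2160*(x - 5)).
Integrate each term; A/(x−a) gives A·log|x−a|; A/(x−a)² gives −A/(x−a).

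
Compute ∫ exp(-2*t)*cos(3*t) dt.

3*exp(-2*t)*sin(3*t)/13 - 2*exp(-2*t)*cos(3*t)/13 + C

Let I denote the integral. Integrate by parts with u = cos(3*t), dv = exp(-2*t) dt, so v = -exp(-2*t)/2: I = -exp(-2*t)*cos(3*t)/2 − (3/2)·∫ exp(-2*t)*sin(3*t) dt.
Apply parts again with u = sin(3*t), dv = exp(-2*t) dt: ∫ exp(-2*t)*sin(3*t) dt = -exp(-2*t)*sin(3*t)/2 + (3/2)·I. Substituting back brings back I: I = 3*exp(-2*t)*sin(3*t)/4 - exp(-2*t)*cos(3*t)/2 − (9/4)·I.
Solving for I: (1 + 9/4)·I equals the remaining terms, so I = (4/13)·(3*exp(-2*t)*sin(3*t)/4 - exp(-2*t)*cos(3*t)/2).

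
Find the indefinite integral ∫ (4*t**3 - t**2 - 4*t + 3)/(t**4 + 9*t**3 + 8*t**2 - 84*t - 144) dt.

Factor the denominator: (t - 3)*(t + 2)*(t + 4)*(t + 6).
Partial-fraction decomposition: 97/(8*(t + 6)) - 253/(28*(t + 4)) + 5/(8*(t + 2)) + 2/(7*(t - 3)).
Integrate each term: A/(t−a) contributes A·log|t−a|.

2*log(t - 3)/7 + 5*log(t + 2)/8 - 253*log(t + 4)/28 + 97*log(t + 6)/8 + C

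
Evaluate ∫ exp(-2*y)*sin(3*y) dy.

-2*exp(-2*y)*sin(3*y)/13 - 3*exp(-2*y)*cos(3*y)/13 + C

Let I denote the integral. Integrate by parts with u = sin(3*y), dv = exp(-2*y) dy, so v = -exp(-2*y)/2: I = -exp(-2*y)*sin(3*y)/2 + (3/2)·∫ exp(-2*y)*cos(3*y) dy.
Apply parts again with u = cos(3*y), dv = exp(-2*y) dy: ∫ exp(-2*y)*cos(3*y) dy = -exp(-2*y)*cos(3*y)/2 − (3/2)·I. Substituting back brings back I: I = -exp(-2*y)*sin(3*y)/2 - 3*exp(-2*y)*cos(3*y)/4 − (9/4)·I.
Solving for I: (1 + 9/4)·I equals the remaining terms, so I = (4/13)·(-exp(-2*y)*sin(3*y)/2 - 3*exp(-2*y)*cos(3*y)/4).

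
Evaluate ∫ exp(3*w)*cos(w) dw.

exp(3*w)*sin(w)/10 + 3*exp(3*w)*cos(w)/10 + C

Let I denote the integral. Integrate by parts with u = cos(w), dv = exp(3*w) dw, so v = exp(3*w)/3: I = exp(3*w)*cos(w)/3 + (1/3)·∫ exp(3*w)*sin(w) dw.
Apply parts again with u = sin(w), dv = exp(3*w) dw: ∫ exp(3*w)*sin(w) dw = exp(3*w)*sin(w)/3 − (1/3)·I. Substituting back brings back I: I = exp(3*w)*sin(w)/9 + exp(3*w)*cos(w)/3 − (1/9)·I.
Solving for I: (1 + 1/9)·I equals the remaining terms, so I = (9/10)·(exp(3*w)*sin(w)/9 + exp(3*w)*cos(w)/3).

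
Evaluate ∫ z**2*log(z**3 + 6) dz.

z**3*log(z**3 + 6)/3 - z**3/3 + 2*log(z**3 + 6) + C

Let u = z**3 + 6, so du = (3*z**2) dz.
The integral becomes (1/3)·∫ log(u) du; integrate by parts with u′=log(u), dv′=du.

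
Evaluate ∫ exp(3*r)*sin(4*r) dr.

3*exp(3*r)*sin(4*r)/25 - 4*exp(3*r)*cos(4*r)/25 + C

Let I denote the integral. Integrate by parts with u = sin(4*r), dv = exp(3*r) dr, so v = exp(3*r)/3: I = exp(3*r)*sin(4*r)/3 − (4/3)·∫ exp(3*r)*cos(4*r) dr.
Apply parts again with u = cos(4*r), dv = exp(3*r) dr: ∫ exp(3*r)*cos(4*r) dr = exp(3*r)*cos(4*r)/3 + (4/3)·I. Substituting back brings back I: I = exp(3*r)*sin(4*r)/3 - 4*exp(3*r)*cos(4*r)/9 − (16/9)·I.
Solving for I: (1 + 16/9)·I equals the remaining terms, so I = (9/25)·(exp(3*r)*sin(4*r)/3 - 4*exp(3*r)*cos(4*r)/9).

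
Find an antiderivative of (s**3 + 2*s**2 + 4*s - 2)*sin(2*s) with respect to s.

Use integration by parts with u = s**3 + 2*s**2 + 4*s - 2, dv = sin(2*s) ds, so v = -cos(2*s)/2.
Apply parts 3 times (tabular method): alternate signs, differentiate u down to 0, integrate dv up.

-s**3*cos(2*s)/2 + 3*s**2*sin(2*s)/4 - s**2*cos(2*s) + s*sin(2*s) - 5*s*cos(2*s)/4 + 5*sin(2*s)/8 + 3*cos(2*s)/2 + C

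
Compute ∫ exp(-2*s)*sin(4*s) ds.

-exp(-2*s)*sin(4*s)/10 - exp(-2*s)*cos(4*s)/5 + C

Let I denote the integral. Integrate by parts with u = sin(4*s), dv = exp(-2*s) ds, so v = -exp(-2*s)/2: I = -exp(-2*s)*sin(4*s)/2 + 2·∫ exp(-2*s)*cos(4*s) ds.
Apply parts again with u = cos(4*s), dv = exp(-2*s) ds: ∫ exp(-2*s)*cos(4*s) ds = -exp(-2*s)*cos(4*s)/2 − 2·I. Substituting back brings back I: I = -exp(-2*s)*sin(4*s)/2 - exp(-2*s)*cos(4*s) − 4·I.
Solving for I: (1 + 4)·I equals the remaining terms, so I = (1/5)·(-exp(-2*s)*sin(4*s)/2 - exp(-2*s)*cos(4*s)).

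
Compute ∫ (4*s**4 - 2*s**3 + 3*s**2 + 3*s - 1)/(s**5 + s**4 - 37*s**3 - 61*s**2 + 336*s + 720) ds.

2339*log(s - 5)/576 - 955*log(s - 4)/392 - 44251*log(s + 3)/3136 + 1187*log(s + 4)/72 - 395/(56*s + 168) + C

Factor the denominator: (s - 5)*(s - 4)*(s + 3)**2*(s + 4).
Partial-fraction decomposition: 1187/(72*(s + 4)) - 44251/(3136*(s + 3)) + 395/(56*(s + 3)**2) - 955/(392*(s - 4)) + 2339/(576*(s - 5)).
Integrate each term; A/(s−a) gives A·log|s−a|; A/(s−a)² gives −A/(s−a).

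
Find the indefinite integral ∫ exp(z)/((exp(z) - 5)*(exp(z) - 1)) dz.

Let u = e^z, du = e^z dz.
The integral becomes ∫ du/((u-1)(u-5)); decompose into partial fractions.

log(exp(z) - 5)/4 - log(exp(z) - 1)/4 + C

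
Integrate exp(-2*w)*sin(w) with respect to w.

Let I denote the integral. Integrate by parts with u = sin(w), dv = exp(-2*w) dw, so v = -exp(-2*w)/2: I = -exp(-2*w)*sin(w)/2 + (1/2)·∫ exp(-2*w)*cos(w) dw.
Apply parts again with u = cos(w), dv = exp(-2*w) dw: ∫ exp(-2*w)*cos(w) dw = -exp(-2*w)*cos(w)/2 − (1/2)·I. Substituting back brings back I: I = -exp(-2*w)*sin(w)/2 - exp(-2*w)*cos(w)/4 − (1/4)·I.
Solving for I: (1 + 1/4)·I equals the remaining terms, so I = (4/5)·(-exp(-2*w)*sin(w)/2 - exp(-2*w)*cos(w)/4).

-2*exp(-2*w)*sin(w)/5 - exp(-2*w)*cos(w)/5 + C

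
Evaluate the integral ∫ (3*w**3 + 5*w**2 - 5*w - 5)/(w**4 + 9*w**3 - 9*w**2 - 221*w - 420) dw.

Factor the denominator: (w - 5)*(w + 3)*(w + 4)*(w + 7).
Partial-fraction decomposition: 377/(72*(w + 7)) - 97/(27*(w + 4)) + 13/(16*(w + 3)) + 235/(432*(w - 5)).
Integrate each term: A/(w−a) contributes A·log|w−a|.

235*log(w - 5)/432 + 13*log(w + 3)/16 - 97*log(w + 4)/27 + 377*log(w + 7)/72 + C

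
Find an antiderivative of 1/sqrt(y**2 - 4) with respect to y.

log(y + sqrt(y**2 - 4)) + C

Substitute y = 2·sec(θ), so dy = 2·sec(θ)*tan(θ) dθ and the radical becomes sqrt(y**2 - 4) = 2·tan(θ) by the Pythagorean identity.
Integrate the resulting trig expression in θ, then back-substitute sec(θ) = y/2, tan(θ) = sqrt(y**2 - 4)/2 (absorbing any constant into C).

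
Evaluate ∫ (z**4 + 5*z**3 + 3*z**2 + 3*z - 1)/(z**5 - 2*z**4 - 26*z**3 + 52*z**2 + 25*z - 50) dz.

1339*log(z - 5)/720 - 73*log(z - 2)/63 + 11*log(z - 1)/48 + 5*log(z + 1)/144 + 59*log(z + 5)/1680 + C

Factor the denominator: (z - 5)*(z - 2)*(z - 1)*(z + 1)*(z + 5).
Partial-fraction decomposition: 59/(1680*(z + 5)) + 5/(144*(z + 1)) + 11/(48*(z - 1)) - 73/(63*(z - 2)) + 1339/(720*(z - 5)).
Integrate each term: A/(z−a) contributes A·log|z−a|.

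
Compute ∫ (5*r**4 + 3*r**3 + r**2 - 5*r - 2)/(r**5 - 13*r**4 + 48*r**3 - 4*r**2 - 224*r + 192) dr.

Factor the denominator: (r - 6)*(r - 4)**2*(r - 1)*(r + 2).
Partial-fraction decomposition: 17/(216*(r + 2)) - 2/(135*(r - 1)) - 1427/(36*(r - 4)) - 733/(18*(r - 4)**2) + 1783/(40*(r - 6)).
Integrate each term; A/(r−a) gives A·log|r−a|; A/(r−a)² gives −A/(r−a).

1783*log(r - 6)/40 - 1427*log(r - 4)/36 - 2*log(r - 1)/135 + 17*log(r + 2)/216 + 733/(18*r - 72) + C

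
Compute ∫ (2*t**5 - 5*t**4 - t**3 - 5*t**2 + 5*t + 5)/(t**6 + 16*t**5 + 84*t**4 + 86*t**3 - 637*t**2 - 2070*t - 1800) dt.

Factor the denominator: (t - 3)*(t + 2)*(t + 3)*(t + 4)*(t + 5)**2.
Partial-fraction decomposition: -232045/(1152*(t + 5)) - 9395/(48*(t + 5)**2) + 3359/(14*(t + 4)) - 919/(24*(t + 3)) + 161/(90*(t + 2)) + 29/(13440*(t - 3)).
Integrate each term; A/(t−a) gives A·log|t−a|; A/(t−a)² gives −A/(t−a).

29*log(t - 3)/13440 + 161*log(t + 2)/90 - 919*log(t + 3)/24 + 3359*log(t + 4)/14 - 232045*log(t + 5)/1152 + 9395/(48*t + 240) + C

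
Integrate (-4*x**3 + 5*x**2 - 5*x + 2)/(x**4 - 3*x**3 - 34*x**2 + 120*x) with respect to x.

Factor the denominator: x*(x - 5)*(x - 4)*(x + 6).
Partial-fraction decomposition: -269/(165*(x + 6)) + 97/(20*(x - 4)) - 398/(55*(x - 5)) + 1/(60*x).
Integrate each term: A/(x−a) contributes A·log|x−a|.

log(x)/60 - 398*log(x - 5)/55 + 97*log(x - 4)/20 - 269*log(x + 6)/165 + C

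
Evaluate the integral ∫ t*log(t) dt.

Use integration by parts with u = log(t), dv = t dt.
Then du = 1/t dt and v = t**2/2.

t**2*log(t)/2 - t**2/4 + C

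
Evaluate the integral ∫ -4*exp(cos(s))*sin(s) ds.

4*exp(cos(s)) + C

Let u = cos(s), so du = (-sin(s)) ds.
Rewriting, the integral becomes 4·∫ e^u du = 4·e^u.
Substituting back, u = cos(s).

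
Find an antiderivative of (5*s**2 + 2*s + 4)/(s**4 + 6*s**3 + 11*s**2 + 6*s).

Factor the denominator: s*(s + 1)*(s + 2)*(s + 3).
Partial-fraction decomposition: -43/(6*(s + 3)) + 10/(s + 2) - 7/(2*(s + 1)) + 2/(3*s).
Integrate each term: A/(s−a) contributes A·log|s−a|.

2*log(s)/3 - 7*log(s + 1)/2 + 10*log(s + 2) - 43*log(s + 3)/6 + C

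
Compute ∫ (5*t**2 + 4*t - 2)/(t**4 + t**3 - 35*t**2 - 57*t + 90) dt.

Factor the denominator: (t - 6)*(t - 1)*(t + 3)*(t + 5).
Partial-fraction decomposition: -103/(132*(t + 5)) + 31/(72*(t + 3)) - 7/(120*(t - 1)) + 202/(495*(t - 6)).
Integrate each term: A/(t−a) contributes A·log|t−a|.

202*log(t - 6)/495 - 7*log(t - 1)/120 + 31*log(t + 3)/72 - 103*log(t + 5)/132 + C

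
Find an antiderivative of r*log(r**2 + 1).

r**2*log(r**2 + 1)/2 - r**2/2 + log(r**2 + 1)/2 + C

Let u = r**2 + 1, so du = (2*r) dr.
The integral becomes (1/2)·∫ log(u) du; integrate by parts with u′=log(u), dv′=du.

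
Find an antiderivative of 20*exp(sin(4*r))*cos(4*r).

5*exp(sin(4*r)) + C

Let u = sin(4*r), so du = (4*cos(4*r)) dr.
Rewriting, the integral becomes 5·∫ e^u du = 5·e^u.
Substituting back, u = sin(4*r).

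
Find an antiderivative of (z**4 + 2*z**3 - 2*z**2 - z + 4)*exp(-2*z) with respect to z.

Use integration by parts with u = z**4 + 2*z**3 - 2*z**2 - z + 4, dv = exp(-2*z) dz, so v = -exp(-2*z)/2.
Apply parts 4 times (tabular method): alternate signs, differentiate u down to 0, integrate dv up.

(-2*z**4 - 8*z**3 - 8*z**2 - 6*z - 11)*exp(-2*z)/4 + C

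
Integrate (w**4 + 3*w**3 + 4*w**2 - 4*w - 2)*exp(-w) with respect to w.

(-w**4 - 7*w**3 - 25*w**2 - 46*w - 44)*exp(-w) + C

Use integration by parts with u = w**4 + 3*w**3 + 4*w**2 - 4*w - 2, dv = exp(-w) dw, so v = -exp(-w).
Apply parts 4 times (tabular method): alternate signs, differentiate u down to 0, integrate dv up.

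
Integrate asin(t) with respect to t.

t*asin(t) + sqrt(-t**2 + 1) + C

Use integration by parts with u = arcsin(t), dv = dt.
Then du = 1/sqrt(-t**2 + 1) dt.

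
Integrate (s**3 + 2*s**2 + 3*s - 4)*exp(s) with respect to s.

Use integration by parts with u = s**3 + 2*s**2 + 3*s - 4, dv = exp(s) ds, so v = exp(s).
Apply parts 3 times (tabular method): alternate signs, differentiate u down to 0, integrate dv up.

(s**3 - s**2 + 5*s - 9)*exp(s) + C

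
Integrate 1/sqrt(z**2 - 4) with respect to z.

log(z + sqrt(z**2 - 4)) + C

Substitute z = 2·sec(θ), so dz = 2·sec(θ)*tan(θ) dθ and the radical becomes sqrt(z**2 - 4) = 2·tan(θ) by the Pythagorean identity.
Integrate the resulting trig expression in θ, then back-substitute sec(θ) = z/2, tan(θ) = sqrt(z**2 - 4)/2 (absorbing any constant into C).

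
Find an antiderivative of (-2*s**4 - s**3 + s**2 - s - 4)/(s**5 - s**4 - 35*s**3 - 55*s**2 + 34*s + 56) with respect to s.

Factor the denominator: (s - 7)*(s - 1)*(s + 1)*(s + 2)*(s + 4).
Partial-fraction decomposition: -72/(55*(s + 4)) + 11/(27*(s + 2)) - 1/(16*(s + 1)) + 7/(180*(s - 1)) - 5107/(4752*(s - 7)).
Integrate each term: A/(s−a) contributes A·log|s−a|.

-5107*log(s - 7)/4752 + 7*log(s - 1)/180 - log(s + 1)/16 + 11*log(s + 2)/27 - 72*log(s + 4)/55 + C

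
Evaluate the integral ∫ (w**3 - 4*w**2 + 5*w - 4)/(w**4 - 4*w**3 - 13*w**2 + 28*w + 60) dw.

Factor the denominator: (w - 5)*(w - 3)*(w + 2)**2.
Partial-fraction decomposition: 699/(1225*(w + 2)) - 38/(35*(w + 2)**2) - 1/(25*(w - 3)) + 23/(49*(w - 5)).
Integrate each term; A/(w−a) gives A·log|w−a|; A/(w−a)² gives −A/(w−a).

23*log(w - 5)/49 - log(w - 3)/25 + 699*log(w + 2)/1225 + 38/(35*w + 70) + C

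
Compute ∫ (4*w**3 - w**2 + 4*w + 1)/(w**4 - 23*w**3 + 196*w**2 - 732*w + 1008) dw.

Factor the denominator: (w - 7)*(w - 6)**2*(w - 4).
Partial-fraction decomposition: -257/(12*(w - 4)) - 1701/(4*(w - 6)) - 853/(2*(w - 6)**2) + 1352/(3*(w - 7)).
Integrate each term; A/(w−a) gives A·log|w−a|; A/(w−a)² gives −A/(w−a).

1352*log(w - 7)/3 - 1701*log(w - 6)/4 - 257*log(w - 4)/12 + 853/(2*w - 12) + C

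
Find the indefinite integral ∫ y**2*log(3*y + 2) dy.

y**3*log(3*y + 2)/3 - y**3/9 + y**2/9 - 4*y/27 + 8*log(3*y + 2)/81 + C

Use integration by parts with u = log(3*y + 2), dv = y**2 dy.
Then du = 3/(3*y + 2) dy and v = y**3/3.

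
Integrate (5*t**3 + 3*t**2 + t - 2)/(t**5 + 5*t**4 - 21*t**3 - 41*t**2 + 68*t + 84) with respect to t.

163*log(t - 3)/200 - 13*log(t - 2)/27 - 5*log(t + 1)/72 + 8*log(t + 2)/25 - 1577*log(t + 7)/2700 + C

Factor the denominator: (t - 3)*(t - 2)*(t + 1)*(t + 2)*(t + 7).
Partial-fraction decomposition: -1577/(2700*(t + 7)) + 8/(25*(t + 2)) - 5/(72*(t + 1)) - 13/(27*(t - 2)) + 163/(200*(t - 3)).
Integrate each term: A/(t−a) contributes A·log|t−a|.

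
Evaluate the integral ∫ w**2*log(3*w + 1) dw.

Use integration by parts with u = log(3*w + 1), dv = w**2 dw.
Then du = 3/(3*w + 1) dw and v = w**3/3.

w**3*log(3*w + 1)/3 - w**3/9 + w**2/18 - w/27 + log(3*w + 1)/81 + C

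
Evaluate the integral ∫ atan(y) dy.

Use integration by parts with u = arctan(y), dv = dy.
Then du = 1/(y**2 + 1) dy.

y*atan(y) - log(y**2 + 1)/2 + C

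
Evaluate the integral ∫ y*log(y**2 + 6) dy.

Let u = y**2 + 6, so du = (2*y) dy.
The integral becomes (1/2)·∫ log(u) du; integrate by parts with u′=log(u), dv′=du.

y**2*log(y**2 + 6)/2 - y**2/2 + 3*log(y**2 + 6) + C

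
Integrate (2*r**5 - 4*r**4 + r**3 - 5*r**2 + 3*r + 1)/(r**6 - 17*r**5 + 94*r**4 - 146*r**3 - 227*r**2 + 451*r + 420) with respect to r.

12065*log(r - 7)/768 - 1883*log(r - 5)/72 + 1021*log(r - 4)/75 - 77*log(r - 3)/64 + 1897*log(r + 1)/57600 + 7/(480*r + 480) + C

Factor the denominator: (r - 7)*(r - 5)*(r - 4)*(r - 3)*(r + 1)**2.
Partial-fraction decomposition: 1897/(57600*(r + 1)) - 7/(480*(r + 1)**2) - 77/(64*(r - 3)) + 1021/(75*(r - 4)) - 1883/(72*(r - 5)) + 12065/(768*(r - 7)).
Integrate each term; A/(r−a) gives A·log|r−a|; A/(r−a)² gives −A/(r−a).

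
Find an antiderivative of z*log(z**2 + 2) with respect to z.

Let u = z**2 + 2, so du = (2*z) dz.
The integral becomes (1/2)·∫ log(u) du; integrate by parts with u′=log(u), dv′=du.

z**2*log(z**2 + 2)/2 - z**2/2 + log(z**2 + 2) + C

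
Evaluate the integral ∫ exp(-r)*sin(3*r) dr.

-exp(-r)*sin(3*r)/10 - 3*exp(-r)*cos(3*r)/10 + C

Let I denote the integral. Integrate by parts with u = sin(3*r), dv = exp(-r) dr, so v = -exp(-r): I = -exp(-r)*sin(3*r) + 3·∫ exp(-r)*cos(3*r) dr.
Apply parts again with u = cos(3*r), dv = exp(-r) dr: ∫ exp(-r)*cos(3*r) dr = -exp(-r)*cos(3*r) − 3·I. Substituting back brings back I: I = -exp(-r)*sin(3*r) - 3*exp(-r)*cos(3*r) − 9·I.
Solving for I: (1 + 9)·I equals the remaining terms, so I = (1/10)·(-exp(-r)*sin(3*r) - 3*exp(-r)*cos(3*r)).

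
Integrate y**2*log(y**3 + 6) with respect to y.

Let u = y**3 + 6, so du = (3*y**2) dy.
The integral becomes (1/3)·∫ log(u) du; integrate by parts with u′=log(u), dv′=du.

y**3*log(y**3 + 6)/3 - y**3/3 + 2*log(y**3 + 6) + C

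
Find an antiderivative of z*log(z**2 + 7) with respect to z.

z**2*log(z**2 + 7)/2 - z**2/2 + 7*log(z**2 + 7)/2 + C

Let u = z**2 + 7, so du = (2*z) dz.
The integral becomes (1/2)·∫ log(u) du; integrate by parts with u′=log(u), dv′=du.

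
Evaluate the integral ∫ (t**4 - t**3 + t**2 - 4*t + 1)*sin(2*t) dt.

-t**4*cos(2*t)/2 + t**3*sin(2*t) + t**3*cos(2*t)/2 - 3*t**2*sin(2*t)/4 + t**2*cos(2*t) - t*sin(2*t) + 5*t*cos(2*t)/4 - 5*sin(2*t)/8 - cos(2*t) + C

Use integration by parts with u = t**4 - t**3 + t**2 - 4*t + 1, dv = sin(2*t) dt, so v = -cos(2*t)/2.
Apply parts 4 times (tabular method): alternate signs, differentiate u down to 0, integrate dv up.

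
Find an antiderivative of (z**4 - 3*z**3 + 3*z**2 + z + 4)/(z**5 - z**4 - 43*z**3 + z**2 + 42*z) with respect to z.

Factor the denominator: z*(z - 7)*(z - 1)*(z + 1)*(z + 6).
Partial-fraction decomposition: 205/(273*(z + 6)) - 1/(8*(z + 1)) - 1/(14*(z - 1)) + 255/(728*(z - 7)) + 2/(21*z).
Integrate each term: A/(z−a) contributes A·log|z−a|.

2*log(z)/21 + 255*log(z - 7)/728 - log(z - 1)/14 - log(z + 1)/8 + 205*log(z + 6)/273 + C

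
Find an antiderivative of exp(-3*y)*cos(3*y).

exp(-3*y)*sin(3*y)/6 - exp(-3*y)*cos(3*y)/6 + C

Let I denote the integral. Integrate by parts with u = cos(3*y), dv = exp(-3*y) dy, so v = -exp(-3*y)/3: I = -exp(-3*y)*cos(3*y)/3 − ∫ exp(-3*y)*sin(3*y) dy.
Apply parts again with u = sin(3*y), dv = exp(-3*y) dy: ∫ exp(-3*y)*sin(3*y) dy = -exp(-3*y)*sin(3*y)/3 + I. Substituting back brings back I: I = exp(-3*y)*sin(3*y)/3 - exp(-3*y)*cos(3*y)/3 − I.
Solving for I: (1 + 1)·I equals the remaining terms, so I = (1/2)·(exp(-3*y)*sin(3*y)/3 - exp(-3*y)*cos(3*y)/3).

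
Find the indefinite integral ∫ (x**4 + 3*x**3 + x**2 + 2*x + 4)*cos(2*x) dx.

x**4*sin(2*x)/2 + 3*x**3*sin(2*x)/2 + x**3*cos(2*x) - x**2*sin(2*x) + 9*x**2*cos(2*x)/4 - 5*x*sin(2*x)/4 - x*cos(2*x) + 5*sin(2*x)/2 - 5*cos(2*x)/8 + C

Use integration by parts with u = x**4 + 3*x**3 + x**2 + 2*x + 4, dv = cos(2*x) dx, so v = sin(2*x)/2.
Apply parts 4 times (tabular method): alternate signs, differentiate u down to 0, integrate dv up.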